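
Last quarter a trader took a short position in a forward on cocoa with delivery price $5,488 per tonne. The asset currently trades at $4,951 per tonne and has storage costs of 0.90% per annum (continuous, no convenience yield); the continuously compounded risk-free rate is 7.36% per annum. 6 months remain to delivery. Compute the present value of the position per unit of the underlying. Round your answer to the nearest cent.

Current fair forward for the remaining 6 months: F = S·e^((r + u)·T), (r + u) = 0.0736 + 0.0090 = 0.0826
F = 4951 · e^(0.0826 × 6/12) = 4951 × 1.04216471 = 5159.7575
Value of long forward = (F − K)·e^(−rT) = (5159.7575 − 5488) · e^(−0.0736·6/12)
= -328.2425 × 0.96386889 = -316.38
Short position value = −(long value) = $316.38

$316.38 per tonne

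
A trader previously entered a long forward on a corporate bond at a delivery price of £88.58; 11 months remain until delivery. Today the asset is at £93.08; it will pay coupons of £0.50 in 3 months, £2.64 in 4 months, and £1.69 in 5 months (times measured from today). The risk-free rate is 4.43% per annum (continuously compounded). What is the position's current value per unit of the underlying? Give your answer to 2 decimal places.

£3.27

PV(remaining coupons) I = 0.50·e^(−0.0443·3/12) + 2.64·e^(−0.0443·4/12) + 1.69·e^(−0.0443·5/12) = 4.7549
Current forward F = (S − I)·e^(rT) = (93.08 − 4.7549)·e^(0.0443·11/12) = 88.3251 × 1.041444 = 91.9856
Value (long) = (F − K)·e^(−rT) = (91.9856 − 88.58) × 0.960205 = 3.2701
Value = £3.27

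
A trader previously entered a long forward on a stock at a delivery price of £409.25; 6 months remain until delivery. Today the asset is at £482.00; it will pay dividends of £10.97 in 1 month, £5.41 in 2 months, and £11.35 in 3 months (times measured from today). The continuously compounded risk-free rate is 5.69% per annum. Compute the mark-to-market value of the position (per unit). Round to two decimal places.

PV(remaining dividends) I = 10.97·e^(−0.0569·1/12) + 5.41·e^(−0.0569·2/12) + 11.35·e^(−0.0569·3/12) = 27.4667
Current forward F = (S − I)·e^(rT) = (482.00 − 27.4667)·e^(0.0569·6/12) = 454.5333 × 1.028859 = 467.6507
Value (long) = (F − K)·e^(−rT) = (467.6507 − 409.25) × 0.971951 = 56.7626
Value = £56.76

£56.76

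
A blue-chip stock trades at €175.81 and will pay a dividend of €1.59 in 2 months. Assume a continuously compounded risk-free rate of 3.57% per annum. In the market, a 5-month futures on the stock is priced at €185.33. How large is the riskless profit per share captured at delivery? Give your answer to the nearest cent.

PV(dividends) I = 1.59·e^(−0.0357·2/12) = 1.5806
Fair futures F* = (S − I)·e^(rT) = (175.81 − 1.5806)·e^0.014875 = 174.2294 × 1.014986 = 176.8404
Market €185.33 > fair 176.8404: forward overpriced → cash-and-carry (borrow at r, buy the stock and collect the dividends, short the forward).
Profit at T = |F_mkt − F*| = |185.33 − 176.8404| = €8.49 per share

€8.49 per share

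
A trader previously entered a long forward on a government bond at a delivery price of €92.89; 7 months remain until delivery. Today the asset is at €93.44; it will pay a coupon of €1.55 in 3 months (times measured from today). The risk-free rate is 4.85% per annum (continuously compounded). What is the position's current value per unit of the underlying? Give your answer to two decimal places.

€1.61

PV(remaining coupons) I = 1.55·e^(−0.0485·3/12) = 1.5313
Current forward F = (S − I)·e^(rT) = (93.44 − 1.5313)·e^(0.0485·7/12) = 91.9087 × 1.028696 = 94.5461
Value (long) = (F − K)·e^(−rT) = (94.5461 − 92.89) × 0.972105 = 1.6099
Value = €1.61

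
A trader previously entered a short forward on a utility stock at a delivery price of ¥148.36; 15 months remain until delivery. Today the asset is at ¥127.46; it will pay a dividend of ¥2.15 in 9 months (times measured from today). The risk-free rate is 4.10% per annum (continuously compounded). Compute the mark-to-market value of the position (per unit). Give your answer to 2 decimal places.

¥15.57

PV(remaining dividends) I = 2.15·e^(−0.0410·9/12) = 2.0849
Current forward F = (S − I)·e^(rT) = (127.46 − 2.0849)·e^(0.0410·15/12) = 125.3751 × 1.052586 = 131.9681
Value (long) = (F − K)·e^(−rT) = (131.9681 − 148.36) × 0.950041 = -15.5730
Short position value = −(long value) = ¥15.57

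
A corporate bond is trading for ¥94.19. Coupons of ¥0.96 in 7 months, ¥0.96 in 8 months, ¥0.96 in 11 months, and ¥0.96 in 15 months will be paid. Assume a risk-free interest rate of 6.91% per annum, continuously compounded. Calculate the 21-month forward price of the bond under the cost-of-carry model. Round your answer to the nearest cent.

PV(coupons) I = 0.96·e^(−0.0691·7/12) + 0.96·e^(−0.0691·8/12) + 0.96·e^(−0.0691·11/12) + 0.96·e^(−0.0691·15/12)
I = 0.9221 + 0.9168 + 0.9011 + 0.8806 = 3.6206
F = (S − I)·e^(rT) = (94.19 − 3.6206) · e^(0.0691·21/12)
= 90.5694 · e^0.120925 = 90.5694 × 1.128540 = ¥102.21

¥102.21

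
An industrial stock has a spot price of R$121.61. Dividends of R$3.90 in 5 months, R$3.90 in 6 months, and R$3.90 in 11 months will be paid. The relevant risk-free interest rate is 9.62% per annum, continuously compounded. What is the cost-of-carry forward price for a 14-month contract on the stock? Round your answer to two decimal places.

R$123.71

PV(dividends) I = 3.90·e^(−0.0962·5/12) + 3.90·e^(−0.0962·6/12) + 3.90·e^(−0.0962·11/12)
I = 3.7468 + 3.7169 + 3.5708 = 11.0345
F = (S − I)·e^(rT) = (121.61 − 11.0345) · e^(0.0962·14/12)
= 110.5755 · e^0.112233 = 110.5755 × 1.118774 = R$123.71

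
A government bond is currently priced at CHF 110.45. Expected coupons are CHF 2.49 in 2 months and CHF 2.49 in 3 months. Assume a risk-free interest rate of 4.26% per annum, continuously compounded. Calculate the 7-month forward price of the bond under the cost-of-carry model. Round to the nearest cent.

PV(coupons) I = 2.49·e^(−0.0426·2/12) + 2.49·e^(−0.0426·3/12)
I = 2.4724 + 2.4636 = 4.9360
F = (S − I)·e^(rT) = (110.45 − 4.9360) · e^(0.0426·7/12)
= 105.5140 · e^0.024850 = 105.5140 × 1.025161 = CHF 108.17

CHF 108.17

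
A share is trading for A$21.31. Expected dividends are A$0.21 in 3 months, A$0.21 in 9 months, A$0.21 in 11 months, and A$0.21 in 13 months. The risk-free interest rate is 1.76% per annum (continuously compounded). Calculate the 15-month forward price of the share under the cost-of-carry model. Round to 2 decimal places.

A$20.94

PV(dividends) I = 0.21·e^(−0.0176·3/12) + 0.21·e^(−0.0176·9/12) + 0.21·e^(−0.0176·11/12) + 0.21·e^(−0.0176·13/12)
I = 0.2091 + 0.2072 + 0.2066 + 0.2060 = 0.8289
F = (S − I)·e^(rT) = (21.31 − 0.8289) · e^(0.0176·15/12)
= 20.4811 · e^0.022000 = 20.4811 × 1.022244 = A$20.94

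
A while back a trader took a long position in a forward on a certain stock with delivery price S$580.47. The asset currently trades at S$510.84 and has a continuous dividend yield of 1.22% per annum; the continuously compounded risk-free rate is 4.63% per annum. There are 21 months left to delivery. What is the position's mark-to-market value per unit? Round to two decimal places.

-S$35.24

Current fair forward for the remaining 21 months: F = S·e^((r − q)·T), (r − q) = 0.0463 − 0.0122 = 0.0341
F = 510.84 · e^(0.0341 × 21/12) = 510.84 × 1.061492 = 542.2526
Value of long forward = (F − K)·e^(−rT) = (542.2526 − 580.47) · e^(−0.0463·21/12)
= -38.2174 × 0.922171 = -35.24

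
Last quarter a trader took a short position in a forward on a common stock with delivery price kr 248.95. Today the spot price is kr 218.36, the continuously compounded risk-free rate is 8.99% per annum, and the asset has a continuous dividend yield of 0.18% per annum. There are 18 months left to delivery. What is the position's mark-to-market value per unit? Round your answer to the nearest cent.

Current fair forward for the remaining 18 months: F = S·e^((r − q)·T), (r − q) = 0.0899 − 0.0018 = 0.0881
F = 218.36 · e^(0.0881 × 18/12) = 218.36 × 1.141279 = 249.2097
Value of long forward = (F − K)·e^(−rT) = (249.2097 − 248.95) · e^(−0.0899·18/12)
= 0.2597 × 0.873847 = 0.23
Short position value = −(long value) = -kr 0.23

-kr 0.23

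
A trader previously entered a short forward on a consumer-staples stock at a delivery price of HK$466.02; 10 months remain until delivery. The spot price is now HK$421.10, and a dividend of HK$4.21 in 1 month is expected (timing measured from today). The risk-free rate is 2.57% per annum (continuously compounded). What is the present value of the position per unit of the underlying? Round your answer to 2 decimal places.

HK$39.25

PV(remaining dividends) I = 4.21·e^(−0.0257·1/12) = 4.2010
Current forward F = (S − I)·e^(rT) = (421.10 − 4.2010)·e^(0.0257·10/12) = 416.8990 × 1.021648 = 425.9240
Value (long) = (F − K)·e^(−rT) = (425.9240 − 466.02) × 0.978811 = -39.2464
Short position value = −(long value) = HK$39.25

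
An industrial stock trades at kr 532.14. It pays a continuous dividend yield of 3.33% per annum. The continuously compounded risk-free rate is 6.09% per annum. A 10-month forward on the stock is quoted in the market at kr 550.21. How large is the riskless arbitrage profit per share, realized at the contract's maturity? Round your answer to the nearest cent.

kr 5.69 per share

Fair forward: F* = S·e^(carry·T), with carry = (r − q) = 0.0609 − 0.0333 = 0.0276
F* = 532.14 · e^(0.0276 × 10/12) = 532.14 · e^0.023000 = 532.14 × 1.023267 = kr 544.5213
Market kr 550.21 > fair kr 544.5213: forward overpriced → cash-and-carry (buy spot, short the forward).
At maturity, profit = |F_mkt − F*| = |550.21 − 544.5213| = kr 5.69 per share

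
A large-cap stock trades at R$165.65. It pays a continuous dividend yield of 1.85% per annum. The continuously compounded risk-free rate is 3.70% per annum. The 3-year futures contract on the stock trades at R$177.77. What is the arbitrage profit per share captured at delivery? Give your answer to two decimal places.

R$2.67 per share

Fair futures: F* = S·e^(carry·T), with carry = (r − q) = 0.0370 − 0.0185 = 0.0185
F* = 165.65 · e^(0.0185 × 3) = 165.65 · e^0.055500 = 165.65 × 1.057069 = R$175.1035
Market R$177.77 > fair R$175.1035: forward overpriced → cash-and-carry (buy spot, short the forward).
At maturity, profit = |F_mkt − F*| = |177.77 − 175.1035| = R$2.67 per share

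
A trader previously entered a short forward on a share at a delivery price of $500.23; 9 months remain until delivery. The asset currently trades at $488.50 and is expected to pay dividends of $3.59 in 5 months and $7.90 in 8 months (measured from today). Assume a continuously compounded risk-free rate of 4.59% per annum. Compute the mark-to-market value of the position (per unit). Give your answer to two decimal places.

PV(remaining dividends) I = 3.59·e^(−0.0459·5/12) + 7.90·e^(−0.0459·8/12) = 11.1839
Current forward F = (S − I)·e^(rT) = (488.50 − 11.1839)·e^(0.0459·9/12) = 477.3161 × 1.035024 = 494.0336
Value (long) = (F − K)·e^(−rT) = (494.0336 − 500.23) × 0.966161 = -5.9867
Short position value = −(long value) = $5.99

$5.99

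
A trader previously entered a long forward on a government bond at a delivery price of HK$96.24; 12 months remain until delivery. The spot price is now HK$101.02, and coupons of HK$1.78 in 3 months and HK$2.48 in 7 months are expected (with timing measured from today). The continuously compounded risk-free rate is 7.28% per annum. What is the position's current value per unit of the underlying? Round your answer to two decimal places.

PV(remaining coupons) I = 1.78·e^(−0.0728·3/12) + 2.48·e^(−0.0728·7/12) = 4.1248
Current forward F = (S − I)·e^(rT) = (101.02 − 4.1248)·e^(0.0728·12/12) = 96.8952 × 1.075515 = 104.2122
Value (long) = (F − K)·e^(−rT) = (104.2122 − 96.24) × 0.929787 = 7.4124
Value = HK$7.41

HK$7.41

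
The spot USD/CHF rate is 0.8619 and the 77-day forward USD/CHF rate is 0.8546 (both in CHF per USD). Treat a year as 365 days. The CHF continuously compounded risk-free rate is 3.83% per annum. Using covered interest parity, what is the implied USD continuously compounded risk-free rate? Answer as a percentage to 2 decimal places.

F = S·e^((r_CHF − r_USD)T) ⇒ r_USD = r_CHF − ln(F/S)/T
ln(0.8546/0.8619) = -0.008506; /(77/365) = -0.040321
r_USD = 0.0383 + 0.040321 = 0.078621
r_USD = 7.86%

7.86%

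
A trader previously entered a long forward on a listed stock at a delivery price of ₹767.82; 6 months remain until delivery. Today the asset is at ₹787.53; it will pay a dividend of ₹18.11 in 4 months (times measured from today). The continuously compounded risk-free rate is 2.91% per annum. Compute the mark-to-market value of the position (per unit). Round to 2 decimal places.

₹12.87

PV(remaining dividends) I = 18.11·e^(−0.0291·4/12) = 17.9352
Current forward F = (S − I)·e^(rT) = (787.53 − 17.9352)·e^(0.0291·6/12) = 769.5948 × 1.014656 = 780.8740
Value (long) = (F − K)·e^(−rT) = (780.8740 − 767.82) × 0.985555 = 12.8654
Value = ₹12.87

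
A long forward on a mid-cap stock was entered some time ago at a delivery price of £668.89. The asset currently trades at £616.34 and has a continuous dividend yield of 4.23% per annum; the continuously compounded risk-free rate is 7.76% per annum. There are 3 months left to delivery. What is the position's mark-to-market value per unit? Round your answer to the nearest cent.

Current fair forward for the remaining 3 months: F = S·e^((r − q)·T), (r − q) = 0.0776 − 0.0423 = 0.0353
F = 616.34 · e^(0.0353 × 3/12) = 616.34 × 1.008864 = 621.8032
Value of long forward = (F − K)·e^(−rT) = (621.8032 − 668.89) · e^(−0.0776·3/12)
= -47.0868 × 0.980787 = -46.18

-£46.18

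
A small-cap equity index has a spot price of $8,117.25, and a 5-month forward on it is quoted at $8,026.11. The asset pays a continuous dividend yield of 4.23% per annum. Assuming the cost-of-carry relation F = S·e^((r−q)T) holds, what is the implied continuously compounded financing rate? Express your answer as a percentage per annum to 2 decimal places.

From F = S·e^((r−q)T): (r − q) = ln(F/S)/T
ln(8026.11/8117.25) = ln(0.988772) = -0.011292
(r − q) = -0.011292 / (5/12) = -0.027101
r = ln(F/S)/T + q = -0.027101 + 0.0423 = 0.015199
r = 1.52%

1.52%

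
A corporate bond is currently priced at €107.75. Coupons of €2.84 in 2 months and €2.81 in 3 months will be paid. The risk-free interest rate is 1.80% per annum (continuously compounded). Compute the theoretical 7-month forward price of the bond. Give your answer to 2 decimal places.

PV(coupons) I = 2.84·e^(−0.0180·2/12) + 2.81·e^(−0.0180·3/12)
I = 2.8315 + 2.7974 = 5.6289
F = (S − I)·e^(rT) = (107.75 − 5.6289) · e^(0.0180·7/12)
= 102.1211 · e^0.010500 = 102.1211 × 1.010555 = €103.20

€103.20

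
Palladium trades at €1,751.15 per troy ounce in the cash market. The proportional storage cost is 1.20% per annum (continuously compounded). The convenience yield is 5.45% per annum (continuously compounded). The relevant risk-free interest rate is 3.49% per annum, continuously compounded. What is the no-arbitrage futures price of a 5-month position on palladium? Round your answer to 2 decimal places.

€1,745.61 per troy ounce

Net carry = r + u − y = 0.0349 + 0.0120 − 0.0545 = -0.0076
F = S·e^((r+u−y)T) = 1751.15 · e^(-0.0076 × 5/12) = 1751.15 · e^-0.00316667
= 1751.15 × 0.99683834 = €1,745.61 per troy ounce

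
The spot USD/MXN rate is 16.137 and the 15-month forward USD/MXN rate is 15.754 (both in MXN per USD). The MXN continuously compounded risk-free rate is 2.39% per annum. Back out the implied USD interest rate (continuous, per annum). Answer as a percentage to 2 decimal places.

F = S·e^((r_MXN − r_USD)T) ⇒ r_USD = r_MXN − ln(F/S)/T
ln(15.754/16.137) = -0.024020; /(15/12) = -0.019216
r_USD = 0.0239 + 0.019216 = 0.043116
r_USD = 4.31%

4.31%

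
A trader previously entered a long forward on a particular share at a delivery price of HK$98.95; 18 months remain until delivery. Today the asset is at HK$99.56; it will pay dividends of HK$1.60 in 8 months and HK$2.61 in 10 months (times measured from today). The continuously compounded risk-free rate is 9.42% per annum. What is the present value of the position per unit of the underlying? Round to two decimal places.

PV(remaining dividends) I = 1.60·e^(−0.0942·8/12) + 2.61·e^(−0.0942·10/12) = 3.9156
Current forward F = (S − I)·e^(rT) = (99.56 − 3.9156)·e^(0.0942·18/12) = 95.6444 × 1.151770 = 110.1604
Value (long) = (F − K)·e^(−rT) = (110.1604 − 98.95) × 0.868229 = 9.7332
Value = HK$9.73

HK$9.73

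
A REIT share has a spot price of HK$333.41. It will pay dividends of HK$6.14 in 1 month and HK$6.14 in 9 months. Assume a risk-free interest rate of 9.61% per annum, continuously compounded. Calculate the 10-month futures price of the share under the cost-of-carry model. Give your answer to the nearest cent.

HK$348.42

PV(dividends) I = 6.14·e^(−0.0961·1/12) + 6.14·e^(−0.0961·9/12)
I = 6.0910 + 5.7130 = 11.8040
F = (S − I)·e^(rT) = (333.41 − 11.8040) · e^(0.0961·10/12)
= 321.6060 · e^0.080083 = 321.6060 × 1.083377 = HK$348.42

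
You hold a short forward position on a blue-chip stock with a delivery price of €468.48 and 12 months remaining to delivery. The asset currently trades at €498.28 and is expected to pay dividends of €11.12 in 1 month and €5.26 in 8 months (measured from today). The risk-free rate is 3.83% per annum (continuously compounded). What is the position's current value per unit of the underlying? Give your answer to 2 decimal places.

-€31.19

PV(remaining dividends) I = 11.12·e^(−0.0383·1/12) + 5.26·e^(−0.0383·8/12) = 16.2120
Current forward F = (S − I)·e^(rT) = (498.28 − 16.2120)·e^(0.0383·12/12) = 482.0680 × 1.039043 = 500.8894
Value (long) = (F − K)·e^(−rT) = (500.8894 − 468.48) × 0.962424 = 31.1916
Short position value = −(long value) = -€31.19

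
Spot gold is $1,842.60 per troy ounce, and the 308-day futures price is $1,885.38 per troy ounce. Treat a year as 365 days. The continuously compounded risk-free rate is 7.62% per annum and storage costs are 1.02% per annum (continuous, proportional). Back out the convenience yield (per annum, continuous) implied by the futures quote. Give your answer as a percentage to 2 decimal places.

F = S·e^((r+u−y)T) ⇒ (r+u−y) = ln(F/S)/T
ln(1885.38/1842.60) = 0.022952; /T ⇒ 0.027200
y = r + u − ln(F/S)/T = 0.0762 + 0.0102 − 0.027200 = 0.059200
y = 5.92%

5.92%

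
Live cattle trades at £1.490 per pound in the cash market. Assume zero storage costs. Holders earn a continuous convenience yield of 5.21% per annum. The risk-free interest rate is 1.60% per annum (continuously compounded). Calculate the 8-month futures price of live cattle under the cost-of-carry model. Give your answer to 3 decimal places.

£1.455 per pound

Net carry = r + u − y = 0.0160 + 0.0000 − 0.0521 = -0.0361
F = S·e^((r+u−y)T) = 1.490 · e^(-0.0361 × 8/12) = 1.490 · e^-0.024067
= 1.490 × 0.976220 = £1.455 per pound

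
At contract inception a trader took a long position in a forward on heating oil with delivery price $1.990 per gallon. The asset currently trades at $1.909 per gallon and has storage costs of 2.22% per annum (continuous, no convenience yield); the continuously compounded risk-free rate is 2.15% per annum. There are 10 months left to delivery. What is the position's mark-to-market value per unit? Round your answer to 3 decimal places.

-$0.010 per gallon

Current fair forward for the remaining 10 months: F = S·e^((r + u)·T), (r + u) = 0.0215 + 0.0222 = 0.0437
F = 1.909 · e^(0.0437 × 10/12) = 1.909 × 1.037088 = 1.9798
Value of long forward = (F − K)·e^(−rT) = (1.9798 − 1.990) · e^(−0.0215·10/12)
= -0.0102 × 0.982243 = -0.010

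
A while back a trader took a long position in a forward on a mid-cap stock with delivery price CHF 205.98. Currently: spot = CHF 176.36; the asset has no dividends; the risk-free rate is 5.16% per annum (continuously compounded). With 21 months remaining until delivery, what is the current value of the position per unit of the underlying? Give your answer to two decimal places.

-CHF 11.84

Current fair forward for the remaining 21 months: F = S·e^(r·T), r = 0.0516
F = 176.36 · e^(0.0516 × 21/12) = 176.36 × 1.094503 = 193.0265
Value of long forward = (F − K)·e^(−rT) = (193.0265 − 205.98) · e^(−0.0516·21/12)
= -12.9535 × 0.913657 = -11.84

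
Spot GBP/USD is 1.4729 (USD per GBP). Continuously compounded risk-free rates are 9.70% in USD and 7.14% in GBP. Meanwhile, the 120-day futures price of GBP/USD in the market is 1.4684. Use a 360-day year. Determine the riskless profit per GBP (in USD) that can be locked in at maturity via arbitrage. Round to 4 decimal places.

Fair futures: F* = S·e^(carry·T), with carry = (r_USD − r_GBP) = 0.0970 − 0.0714 = 0.0256
F* = 1.4729 · e^(0.0256 × 120/360) = 1.4729 · e^0.008533 = 1.4729 × 1.008570 = 1.4855
Market 1.4684 < fair 1.4855: forward underpriced → reverse cash-and-carry (short spot, go long the forward).
At maturity, profit = |F_mkt − F*| = |1.4684 − 1.4855| = 0.0171 per GBP (in USD)

0.0171 per GBP (in USD)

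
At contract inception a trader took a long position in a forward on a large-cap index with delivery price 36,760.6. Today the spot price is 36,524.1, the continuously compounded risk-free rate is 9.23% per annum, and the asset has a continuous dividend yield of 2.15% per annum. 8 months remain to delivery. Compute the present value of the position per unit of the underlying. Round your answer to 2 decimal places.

Current fair forward for the remaining 8 months: F = S·e^((r − q)·T), (r − q) = 0.0923 − 0.0215 = 0.0708
F = 36524.1 · e^(0.0708 × 8/12) = 36524.1 × 1.04833165 = 38289.3700
Value of long forward = (F − K)·e^(−rT) = (38289.3700 − 36760.6) · e^(−0.0923·8/12)
= 1528.7700 × 0.94032160 = 1437.54

1437.54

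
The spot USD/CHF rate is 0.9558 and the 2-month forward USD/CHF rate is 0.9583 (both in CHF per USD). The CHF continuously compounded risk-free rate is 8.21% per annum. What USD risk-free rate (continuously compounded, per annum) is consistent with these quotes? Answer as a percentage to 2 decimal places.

F = S·e^((r_CHF − r_USD)T) ⇒ r_USD = r_CHF − ln(F/S)/T
ln(0.9583/0.9558) = 0.002612; /(2/12) = 0.015672
r_USD = 0.0821 − 0.015672 = 0.066428
r_USD = 6.64%

6.64%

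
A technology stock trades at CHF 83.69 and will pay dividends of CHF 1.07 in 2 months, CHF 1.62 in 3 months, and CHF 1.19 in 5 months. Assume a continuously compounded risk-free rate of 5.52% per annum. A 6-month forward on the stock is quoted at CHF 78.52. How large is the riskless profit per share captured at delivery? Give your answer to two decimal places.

CHF 3.58 per share

PV(dividends) I = 1.07·e^(−0.0552·2/12) + 1.62·e^(−0.0552·3/12) + 1.19·e^(−0.0552·5/12) = 3.8209
Fair forward F* = (S − I)·e^(rT) = (83.69 − 3.8209)·e^0.027600 = 79.8691 × 1.027984 = 82.1042
Market CHF 78.52 < fair 82.1042: forward underpriced → reverse cash-and-carry (short the stock, invest proceeds at r, pay the dividends, go long the forward).
Profit at T = |F_mkt − F*| = |78.52 − 82.1042| = CHF 3.58 per share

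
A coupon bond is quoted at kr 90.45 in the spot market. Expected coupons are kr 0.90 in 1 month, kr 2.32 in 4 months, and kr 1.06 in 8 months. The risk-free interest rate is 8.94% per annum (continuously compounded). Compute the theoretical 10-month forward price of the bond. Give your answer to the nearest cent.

kr 92.98

PV(coupons) I = 0.90·e^(−0.0894·1/12) + 2.32·e^(−0.0894·4/12) + 1.06·e^(−0.0894·8/12)
I = 0.8933 + 2.2519 + 0.9987 = 4.1439
F = (S − I)·e^(rT) = (90.45 − 4.1439) · e^(0.0894·10/12)
= 86.3061 · e^0.074500 = 86.3061 × 1.077345 = kr 92.98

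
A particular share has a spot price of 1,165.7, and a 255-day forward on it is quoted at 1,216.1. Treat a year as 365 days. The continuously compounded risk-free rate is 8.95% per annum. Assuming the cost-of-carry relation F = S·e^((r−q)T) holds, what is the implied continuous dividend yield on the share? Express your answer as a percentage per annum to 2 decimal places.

2.89%

From F = S·e^((r−q)T): (r − q) = ln(F/S)/T
ln(1216.1/1165.7) = ln(1.043236) = 0.042327
(r − q) = 0.042327 / (255/365) = 0.060586
q = r − ln(F/S)/T = 0.0895 − 0.060586 = 0.028914
q = 2.89%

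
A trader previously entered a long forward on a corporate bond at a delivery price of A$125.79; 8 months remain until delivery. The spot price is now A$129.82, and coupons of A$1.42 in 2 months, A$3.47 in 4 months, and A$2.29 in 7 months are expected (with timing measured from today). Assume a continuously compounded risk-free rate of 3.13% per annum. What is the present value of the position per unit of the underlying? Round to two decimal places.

PV(remaining coupons) I = 1.42·e^(−0.0313·2/12) + 3.47·e^(−0.0313·4/12) + 2.29·e^(−0.0313·7/12) = 7.0952
Current forward F = (S − I)·e^(rT) = (129.82 − 7.0952)·e^(0.0313·8/12) = 122.7248 × 1.021086 = 125.3126
Value (long) = (F − K)·e^(−rT) = (125.3126 − 125.79) × 0.979350 = -0.4675
Value = -A$0.47

-A$0.47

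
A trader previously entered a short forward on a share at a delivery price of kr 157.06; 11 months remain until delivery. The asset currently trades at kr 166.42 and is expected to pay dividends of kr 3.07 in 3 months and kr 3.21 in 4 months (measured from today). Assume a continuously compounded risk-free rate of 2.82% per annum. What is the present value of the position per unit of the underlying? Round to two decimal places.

PV(remaining dividends) I = 3.07·e^(−0.0282·3/12) + 3.21·e^(−0.0282·4/12) = 6.2284
Current forward F = (S − I)·e^(rT) = (166.42 − 6.2284)·e^(0.0282·11/12) = 160.1916 × 1.026187 = 164.3865
Value (long) = (F − K)·e^(−rT) = (164.3865 − 157.06) × 0.974481 = 7.1395
Short position value = −(long value) = -kr 7.14

-kr 7.14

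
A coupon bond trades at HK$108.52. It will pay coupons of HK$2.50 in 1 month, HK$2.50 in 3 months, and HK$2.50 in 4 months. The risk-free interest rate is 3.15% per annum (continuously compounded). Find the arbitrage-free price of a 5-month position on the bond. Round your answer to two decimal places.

HK$102.41

PV(coupons) I = 2.50·e^(−0.0315·1/12) + 2.50·e^(−0.0315·3/12) + 2.50·e^(−0.0315·4/12)
I = 2.4934 + 2.4804 + 2.4739 = 7.4477
F = (S − I)·e^(rT) = (108.52 − 7.4477) · e^(0.0315·5/12)
= 101.0723 · e^0.013125 = 101.0723 × 1.013212 = HK$102.41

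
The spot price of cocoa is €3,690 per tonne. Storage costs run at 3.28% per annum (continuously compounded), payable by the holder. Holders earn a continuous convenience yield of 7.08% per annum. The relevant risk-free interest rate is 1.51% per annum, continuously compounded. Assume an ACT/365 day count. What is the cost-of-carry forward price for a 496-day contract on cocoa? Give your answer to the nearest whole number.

€3,577 per tonne

Net carry = r + u − y = 0.0151 + 0.0328 − 0.0708 = -0.0229
F = S·e^((r+u−y)T) = 3690 · e^(-0.0229 × 496/365) = 3690 · e^-0.031119
= 3690 × 0.969360 = €3,577 per tonne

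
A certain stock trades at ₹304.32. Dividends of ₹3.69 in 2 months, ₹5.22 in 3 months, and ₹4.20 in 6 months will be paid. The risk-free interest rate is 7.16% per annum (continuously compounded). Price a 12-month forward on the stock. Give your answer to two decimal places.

PV(dividends) I = 3.69·e^(−0.0716·2/12) + 5.22·e^(−0.0716·3/12) + 4.20·e^(−0.0716·6/12)
I = 3.6462 + 5.1274 + 4.0523 = 12.8259
F = (S − I)·e^(rT) = (304.32 − 12.8259) · e^(0.0716·12/12)
= 291.4941 · e^0.071600 = 291.4941 × 1.074226 = ₹313.13

₹313.13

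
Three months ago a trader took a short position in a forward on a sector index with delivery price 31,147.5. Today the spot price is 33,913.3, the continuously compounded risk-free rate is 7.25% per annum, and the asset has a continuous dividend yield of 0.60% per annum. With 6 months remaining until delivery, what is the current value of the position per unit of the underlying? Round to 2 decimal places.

Current fair forward for the remaining 6 months: F = S·e^((r − q)·T), (r − q) = 0.0725 − 0.0060 = 0.0665
F = 33913.3 · e^(0.0665 × 6/12) = 33913.3 × 1.03380896 = 35059.8734
Value of long forward = (F − K)·e^(−rT) = (35059.8734 − 31147.5) · e^(−0.0725·6/12)
= 3912.3734 × 0.96439916 = 3773.09
Short position value = −(long value) = -3773.09

-3773.09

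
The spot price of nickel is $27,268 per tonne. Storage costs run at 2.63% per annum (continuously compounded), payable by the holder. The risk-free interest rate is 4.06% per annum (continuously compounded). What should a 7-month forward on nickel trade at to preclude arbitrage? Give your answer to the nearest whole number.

Net carry = r + u − y = 0.0406 + 0.0263 − 0.0000 = 0.0669
F = S·e^((r+u−y)T) = 27268 · e^(0.0669 × 7/12) = 27268 · e^0.039025
= 27268 × 1.039796 = $28,353 per tonne

$28,353 per tonne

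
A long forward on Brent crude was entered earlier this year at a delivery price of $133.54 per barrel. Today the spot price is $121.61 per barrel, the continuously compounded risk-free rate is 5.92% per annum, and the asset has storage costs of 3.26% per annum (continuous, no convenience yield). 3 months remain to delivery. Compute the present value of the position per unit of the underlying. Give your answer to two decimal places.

Current fair forward for the remaining 3 months: F = S·e^((r + u)·T), (r + u) = 0.0592 + 0.0326 = 0.0918
F = 121.61 · e^(0.0918 × 3/12) = 121.61 × 1.023215 = 124.4332
Value of long forward = (F − K)·e^(−rT) = (124.4332 − 133.54) · e^(−0.0592·3/12)
= -9.1068 × 0.985309 = -8.97

-$8.97 per barrel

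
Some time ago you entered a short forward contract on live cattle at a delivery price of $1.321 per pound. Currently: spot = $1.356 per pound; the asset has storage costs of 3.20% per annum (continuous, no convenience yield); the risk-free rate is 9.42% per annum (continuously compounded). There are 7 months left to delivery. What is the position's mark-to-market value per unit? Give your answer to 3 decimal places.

Current fair forward for the remaining 7 months: F = S·e^((r + u)·T), (r + u) = 0.0942 + 0.0320 = 0.1262
F = 1.356 · e^(0.1262 × 7/12) = 1.356 × 1.076394 = 1.4596
Value of long forward = (F − K)·e^(−rT) = (1.4596 − 1.321) · e^(−0.0942·7/12)
= 0.1386 × 0.946532 = 0.131
Short position value = −(long value) = -$0.131

-$0.131 per pound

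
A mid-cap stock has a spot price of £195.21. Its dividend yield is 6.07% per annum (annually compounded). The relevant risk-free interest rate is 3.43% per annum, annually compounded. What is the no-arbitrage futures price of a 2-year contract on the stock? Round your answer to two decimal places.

F = S · (1+r)^T / (1+q)^T
= 195.21 × 1.069776 / 1.125084 = 195.21 × 0.950841
F = £185.61

£185.61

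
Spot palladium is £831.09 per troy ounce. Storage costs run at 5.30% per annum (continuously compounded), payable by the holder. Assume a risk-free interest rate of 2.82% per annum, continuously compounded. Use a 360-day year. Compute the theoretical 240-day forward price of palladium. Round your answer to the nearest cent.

Net carry = r + u − y = 0.0282 + 0.0530 − 0.0000 = 0.0812
F = S·e^((r+u−y)T) = 831.09 · e^(0.0812 × 240/360) = 831.09 · e^0.054133
= 831.09 × 1.055625 = £877.32 per troy ounce

£877.32 per troy ounce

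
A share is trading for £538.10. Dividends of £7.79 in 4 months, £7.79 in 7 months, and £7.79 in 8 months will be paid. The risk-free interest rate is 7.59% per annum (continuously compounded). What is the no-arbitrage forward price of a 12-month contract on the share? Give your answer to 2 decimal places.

£556.31

PV(dividends) I = 7.79·e^(−0.0759·4/12) + 7.79·e^(−0.0759·7/12) + 7.79·e^(−0.0759·8/12)
I = 7.5954 + 7.4526 + 7.4056 = 22.4536
F = (S − I)·e^(rT) = (538.10 − 22.4536) · e^(0.0759·12/12)
= 515.6464 · e^0.075900 = 515.6464 × 1.078855 = £556.31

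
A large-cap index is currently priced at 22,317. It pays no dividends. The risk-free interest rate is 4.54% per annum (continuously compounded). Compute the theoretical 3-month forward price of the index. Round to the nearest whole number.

22,572

F = S·e^(rT) = 22317 · e^(0.0454 × 3/12)
= 22317 · e^0.011350 = 22317 × 1.011415
F = 22,572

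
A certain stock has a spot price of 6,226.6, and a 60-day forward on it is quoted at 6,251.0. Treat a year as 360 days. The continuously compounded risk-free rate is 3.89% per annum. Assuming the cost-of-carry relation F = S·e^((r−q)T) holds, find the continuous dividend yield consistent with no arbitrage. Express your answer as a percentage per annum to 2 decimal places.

From F = S·e^((r−q)T): (r − q) = ln(F/S)/T
ln(6251.0/6226.6) = ln(1.003919) = 0.003911
(r − q) = 0.003911 / (60/360) = 0.023466
q = r − ln(F/S)/T = 0.0389 − 0.023466 = 0.015434
q = 1.54%

1.54%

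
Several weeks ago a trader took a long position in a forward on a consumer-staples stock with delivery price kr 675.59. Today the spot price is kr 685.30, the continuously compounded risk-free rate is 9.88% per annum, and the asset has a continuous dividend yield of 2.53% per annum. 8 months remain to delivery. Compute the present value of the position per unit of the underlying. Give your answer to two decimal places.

kr 41.31

Current fair forward for the remaining 8 months: F = S·e^((r − q)·T), (r − q) = 0.0988 − 0.0253 = 0.0735
F = 685.30 · e^(0.0735 × 8/12) = 685.30 × 1.050220 = 719.7158
Value of long forward = (F − K)·e^(−rT) = (719.7158 − 675.59) · e^(−0.0988·8/12)
= 44.1258 × 0.936256 = 41.31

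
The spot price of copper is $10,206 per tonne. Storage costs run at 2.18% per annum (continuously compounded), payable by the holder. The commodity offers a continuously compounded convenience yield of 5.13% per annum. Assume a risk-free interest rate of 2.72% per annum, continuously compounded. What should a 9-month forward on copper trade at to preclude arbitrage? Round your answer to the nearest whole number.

$10,188 per tonne

Net carry = r + u − y = 0.0272 + 0.0218 − 0.0513 = -0.0023
F = S·e^((r+u−y)T) = 10206 · e^(-0.0023 × 9/12) = 10206 · e^-0.001725
= 10206 × 0.998276 = $10,188 per tonne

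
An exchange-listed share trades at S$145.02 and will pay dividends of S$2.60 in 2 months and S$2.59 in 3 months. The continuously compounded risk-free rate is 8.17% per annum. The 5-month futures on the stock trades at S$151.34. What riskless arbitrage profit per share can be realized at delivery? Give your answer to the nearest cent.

PV(dividends) I = 2.60·e^(−0.0817·2/12) + 2.59·e^(−0.0817·3/12) = 5.1025
Fair futures F* = (S − I)·e^(rT) = (145.02 − 5.1025)·e^0.034042 = 139.9175 × 1.034628 = 144.7626
Market S$151.34 > fair 144.7626: forward overpriced → cash-and-carry (borrow at r, buy the stock and collect the dividends, short the forward).
Profit at T = |F_mkt − F*| = |151.34 − 144.7626| = S$6.58 per share

S$6.58 per share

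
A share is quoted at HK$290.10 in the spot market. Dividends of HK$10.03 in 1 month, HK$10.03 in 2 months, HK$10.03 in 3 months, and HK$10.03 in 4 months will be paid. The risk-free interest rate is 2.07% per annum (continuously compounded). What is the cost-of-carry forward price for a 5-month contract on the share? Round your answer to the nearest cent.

HK$252.32

PV(dividends) I = 10.03·e^(−0.0207·1/12) + 10.03·e^(−0.0207·2/12) + 10.03·e^(−0.0207·3/12) + 10.03·e^(−0.0207·4/12)
I = 10.0127 + 9.9955 + 9.9782 + 9.9610 = 39.9474
F = (S − I)·e^(rT) = (290.10 − 39.9474) · e^(0.0207·5/12)
= 250.1526 · e^0.008625 = 250.1526 × 1.008662 = HK$252.32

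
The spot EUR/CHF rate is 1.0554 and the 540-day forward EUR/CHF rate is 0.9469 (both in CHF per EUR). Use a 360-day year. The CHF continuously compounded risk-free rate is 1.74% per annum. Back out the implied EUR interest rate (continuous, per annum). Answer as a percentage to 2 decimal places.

8.97%

F = S·e^((r_CHF − r_EUR)T) ⇒ r_EUR = r_CHF − ln(F/S)/T
ln(0.9469/1.0554) = -0.108482; /(540/360) = -0.072321
r_EUR = 0.0174 + 0.072321 = 0.089721
r_EUR = 8.97%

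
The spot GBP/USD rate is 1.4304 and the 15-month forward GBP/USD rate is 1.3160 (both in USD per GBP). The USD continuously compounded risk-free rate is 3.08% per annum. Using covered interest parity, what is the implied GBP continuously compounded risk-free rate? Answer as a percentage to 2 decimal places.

F = S·e^((r_USD − r_GBP)T) ⇒ r_GBP = r_USD − ln(F/S)/T
ln(1.3160/1.4304) = -0.083357; /(15/12) = -0.066686
r_GBP = 0.0308 + 0.066686 = 0.097486
r_GBP = 9.75%

9.75%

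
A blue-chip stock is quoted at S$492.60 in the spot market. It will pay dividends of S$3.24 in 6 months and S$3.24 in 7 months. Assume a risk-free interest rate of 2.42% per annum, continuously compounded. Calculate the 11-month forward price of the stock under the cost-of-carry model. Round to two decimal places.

PV(dividends) I = 3.24·e^(−0.0242·6/12) + 3.24·e^(−0.0242·7/12)
I = 3.2010 + 3.1946 = 6.3956
F = (S − I)·e^(rT) = (492.60 − 6.3956) · e^(0.0242·11/12)
= 486.2044 · e^0.022183 = 486.2044 × 1.022431 = S$497.11

S$497.11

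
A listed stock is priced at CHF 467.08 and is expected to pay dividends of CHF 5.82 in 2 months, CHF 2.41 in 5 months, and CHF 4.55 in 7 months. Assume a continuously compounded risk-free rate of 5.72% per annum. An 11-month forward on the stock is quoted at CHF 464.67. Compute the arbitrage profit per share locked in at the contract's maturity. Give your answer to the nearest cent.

CHF 14.36 per share

PV(dividends) I = 5.82·e^(−0.0572·2/12) + 2.41·e^(−0.0572·5/12) + 4.55·e^(−0.0572·7/12) = 12.5187
Fair forward F* = (S − I)·e^(rT) = (467.08 − 12.5187)·e^0.052433 = 454.5613 × 1.053832 = 479.0312
Market CHF 464.67 < fair 479.0312: forward underpriced → reverse cash-and-carry (short the stock, invest proceeds at r, pay the dividends, go long the forward).
Profit at T = |F_mkt − F*| = |464.67 − 479.0312| = CHF 14.36 per share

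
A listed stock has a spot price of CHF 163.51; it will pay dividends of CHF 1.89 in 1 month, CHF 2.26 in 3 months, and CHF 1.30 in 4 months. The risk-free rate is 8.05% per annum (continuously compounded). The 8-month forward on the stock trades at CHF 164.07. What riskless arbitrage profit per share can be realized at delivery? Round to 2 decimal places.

CHF 2.80 per share

PV(dividends) I = 1.89·e^(−0.0805·1/12) + 2.26·e^(−0.0805·3/12) + 1.30·e^(−0.0805·4/12) = 5.3579
Fair forward F* = (S − I)·e^(rT) = (163.51 − 5.3579)·e^0.053667 = 158.1521 × 1.055133 = 166.8715
Market CHF 164.07 < fair 166.8715: forward underpriced → reverse cash-and-carry (short the stock, invest proceeds at r, pay the dividends, go long the forward).
Profit at T = |F_mkt − F*| = |164.07 − 166.8715| = CHF 2.80 per share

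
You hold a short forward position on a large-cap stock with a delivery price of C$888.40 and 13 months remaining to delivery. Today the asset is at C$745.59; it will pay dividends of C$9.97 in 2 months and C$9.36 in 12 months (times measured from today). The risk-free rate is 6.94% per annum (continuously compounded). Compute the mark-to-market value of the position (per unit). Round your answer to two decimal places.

PV(remaining dividends) I = 9.97·e^(−0.0694·2/12) + 9.36·e^(−0.0694·12/12) = 18.5878
Current forward F = (S − I)·e^(rT) = (745.59 − 18.5878)·e^(0.0694·13/12) = 727.0022 × 1.078082 = 783.7680
Value (long) = (F − K)·e^(−rT) = (783.7680 − 888.40) × 0.927573 = -97.0538
Short position value = −(long value) = C$97.05

C$97.05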